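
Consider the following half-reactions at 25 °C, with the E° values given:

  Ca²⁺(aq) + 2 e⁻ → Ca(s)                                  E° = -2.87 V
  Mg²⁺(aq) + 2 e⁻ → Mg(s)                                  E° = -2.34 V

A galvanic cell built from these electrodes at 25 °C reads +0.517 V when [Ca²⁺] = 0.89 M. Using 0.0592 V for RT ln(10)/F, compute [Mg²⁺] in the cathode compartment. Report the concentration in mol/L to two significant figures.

Mg²⁺/Mg is the cathode, Ca²⁺/Ca the anode: E°cell = +0.53 V, n = 2.
Overall reaction: Mg²⁺(aq) + Ca(s) → Mg(s) + Ca²⁺(aq); Q = [Ca²⁺]^1/[Mg²⁺]^1.
From E = E° − (0.0592/n) log Q: log Q = (E° − E)·n/0.0592 = (+0.53 − (+0.517))·2/0.0592 = 0.4392.
So 1·log[Mg²⁺] = 1·log(0.89) − log Q = -0.0506 − (0.4392) = -0.4898; [Mg²⁺] = 10^(-0.4898) ≈ 0.32 M.

0.32 M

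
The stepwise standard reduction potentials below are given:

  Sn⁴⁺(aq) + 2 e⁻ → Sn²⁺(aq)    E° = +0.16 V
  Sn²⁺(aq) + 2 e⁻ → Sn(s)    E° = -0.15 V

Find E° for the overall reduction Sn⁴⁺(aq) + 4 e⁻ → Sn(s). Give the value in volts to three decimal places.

+0.005 V

Adding the free-energy changes (−nFE°) of the two steps gives −n₃FE°₃ = −n₁FE°₁ − n₂FE°₂.
E°₃ = (2×+0.16 + 2×-0.15) / 4 = (+0.020) / 4 = +0.005 V.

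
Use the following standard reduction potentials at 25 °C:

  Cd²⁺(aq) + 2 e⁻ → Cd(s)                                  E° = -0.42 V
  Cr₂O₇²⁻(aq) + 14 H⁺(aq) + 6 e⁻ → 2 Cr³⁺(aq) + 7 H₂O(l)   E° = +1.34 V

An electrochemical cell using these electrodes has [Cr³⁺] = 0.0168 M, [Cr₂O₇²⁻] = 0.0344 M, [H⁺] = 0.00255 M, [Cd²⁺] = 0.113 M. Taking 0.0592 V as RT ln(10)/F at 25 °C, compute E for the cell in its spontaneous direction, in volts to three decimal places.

Cr₂O₇²⁻/Cr³⁺ is the cathode (higher E°), Cd²⁺/Cd the anode: E°cell = +1.34 − (-0.42) = +1.76 V, n = 6.
Overall: Cr₂O₇²⁻(aq) + 14 H⁺(aq) + 3 Cd(s) → 2 Cr³⁺(aq) + 7 H₂O(l) + 3 Cd²⁺(aq)
Q = [Cr³⁺]^2·[Cd²⁺]^3 / ([Cr₂O₇²⁻]·[H⁺]^14); log Q = 31.382.
E = E° − (0.0592/n) log Q = +1.76 − (0.0592/6)(31.382) = +1.450 V.

+1.450 V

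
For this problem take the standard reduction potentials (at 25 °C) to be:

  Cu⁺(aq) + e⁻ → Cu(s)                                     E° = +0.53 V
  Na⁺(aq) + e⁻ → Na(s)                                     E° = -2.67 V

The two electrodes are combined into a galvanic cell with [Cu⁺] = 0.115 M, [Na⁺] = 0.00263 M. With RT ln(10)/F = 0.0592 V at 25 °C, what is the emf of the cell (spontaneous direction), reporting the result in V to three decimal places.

Cu⁺/Cu is the cathode (higher E°), Na⁺/Na the anode: E°cell = +0.53 − (-2.67) = +3.20 V, n = 1.
Overall: Cu⁺(aq) + Na(s) → Cu(s) + Na⁺(aq)
Q = [Na⁺] / ([Cu⁺]); log Q = -1.641.
E = E° − (0.0592/n) log Q = +3.20 − (0.0592/1)(-1.641) = +3.297 V.

+3.297 V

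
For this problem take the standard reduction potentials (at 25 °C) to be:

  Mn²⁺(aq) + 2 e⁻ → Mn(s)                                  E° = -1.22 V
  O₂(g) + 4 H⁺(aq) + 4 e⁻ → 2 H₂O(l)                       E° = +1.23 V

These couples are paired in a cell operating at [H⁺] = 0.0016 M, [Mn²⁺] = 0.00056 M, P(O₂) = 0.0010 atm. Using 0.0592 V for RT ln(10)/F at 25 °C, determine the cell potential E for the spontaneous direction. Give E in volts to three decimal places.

+2.336 V

O₂/H₂O is the cathode (higher E°), Mn²⁺/Mn the anode: E°cell = +1.23 − (-1.22) = +2.45 V, n = 4.
Overall: O₂(g) + 4 H⁺(aq) + 2 Mn(s) → 2 H₂O(l) + 2 Mn²⁺(aq)
Q = [Mn²⁺]^2 / (P(O₂)·[H⁺]^4); log Q = 7.680.
E = E° − (0.0592/n) log Q = +2.45 − (0.0592/4)(7.680) = +2.336 V.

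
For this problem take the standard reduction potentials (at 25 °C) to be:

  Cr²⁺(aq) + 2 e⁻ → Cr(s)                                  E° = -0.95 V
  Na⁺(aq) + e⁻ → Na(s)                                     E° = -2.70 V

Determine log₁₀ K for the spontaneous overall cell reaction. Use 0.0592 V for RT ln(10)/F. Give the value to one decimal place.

Cathode: Cr²⁺/Cr; anode: Na⁺/Na. E°cell = +1.75 V, n = 2.
log K = nE°cell / 0.0592 = (2)(+1.75) / 0.0592 = 59.1.

59.1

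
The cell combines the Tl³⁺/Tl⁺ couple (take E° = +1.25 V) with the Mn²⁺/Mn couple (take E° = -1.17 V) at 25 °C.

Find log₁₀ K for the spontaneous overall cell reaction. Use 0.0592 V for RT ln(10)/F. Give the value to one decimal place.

81.8

Cathode: Tl³⁺/Tl⁺; anode: Mn²⁺/Mn. E°cell = +2.42 V, n = 2.
log K = nE°cell / 0.0592 = (2)(+2.42) / 0.0592 = 81.8.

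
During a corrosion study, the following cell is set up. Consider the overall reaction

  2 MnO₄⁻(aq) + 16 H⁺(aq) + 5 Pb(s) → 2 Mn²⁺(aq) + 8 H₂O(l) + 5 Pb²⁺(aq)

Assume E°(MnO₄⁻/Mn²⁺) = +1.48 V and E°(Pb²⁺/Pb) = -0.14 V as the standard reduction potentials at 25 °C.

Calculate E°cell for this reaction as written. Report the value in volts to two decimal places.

+1.62 V

The MnO₄⁻/Mn²⁺ couple has the higher reduction potential, so it is the cathode; Pb²⁺/Pb is oxidised at the anode.
E°cell = E°(cathode) − E°(anode) = (+1.48) − (-0.14) = +1.62 V.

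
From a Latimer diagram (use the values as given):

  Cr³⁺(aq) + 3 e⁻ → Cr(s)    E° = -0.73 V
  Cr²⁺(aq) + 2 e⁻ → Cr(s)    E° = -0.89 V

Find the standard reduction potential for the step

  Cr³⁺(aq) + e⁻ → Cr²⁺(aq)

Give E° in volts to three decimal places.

-0.410 V

Sequential free energies add, so n₃E°₃ = n₁E°₁ + n₂E°₂.
With n₃ = 3, and the known step contributing 2×(-0.89) V, the unknown satisfies 1·E° = 3×(-0.73) − 2×(-0.89) = -0.410.
E° = -0.410 / 1 = -0.410 V.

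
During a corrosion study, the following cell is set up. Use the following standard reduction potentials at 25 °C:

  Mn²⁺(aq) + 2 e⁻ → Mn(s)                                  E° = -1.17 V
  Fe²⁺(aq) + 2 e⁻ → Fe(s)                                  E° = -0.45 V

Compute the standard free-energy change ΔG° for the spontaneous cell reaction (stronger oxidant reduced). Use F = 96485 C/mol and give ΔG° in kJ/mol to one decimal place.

-138.9 kJ/mol

Fe²⁺/Fe (E° = -0.45 V) is the cathode; Mn²⁺/Mn (E° = -1.17 V) is the anode, so E°cell = +0.72 V.
Balancing electrons gives n = 2 (lcm of 2 and 2).
ΔG° = −nFE° = −(2)(96485)(+0.72) = -138,938 J = -138.9 kJ/mol.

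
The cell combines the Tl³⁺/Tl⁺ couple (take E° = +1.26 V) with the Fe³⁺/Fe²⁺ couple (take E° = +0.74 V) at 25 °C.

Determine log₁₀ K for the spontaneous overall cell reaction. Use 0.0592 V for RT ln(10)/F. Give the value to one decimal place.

17.6

Cathode: Tl³⁺/Tl⁺; anode: Fe³⁺/Fe²⁺. E°cell = +0.52 V, n = 2.
log K = nE°cell / 0.0592 = (2)(+0.52) / 0.0592 = 17.6.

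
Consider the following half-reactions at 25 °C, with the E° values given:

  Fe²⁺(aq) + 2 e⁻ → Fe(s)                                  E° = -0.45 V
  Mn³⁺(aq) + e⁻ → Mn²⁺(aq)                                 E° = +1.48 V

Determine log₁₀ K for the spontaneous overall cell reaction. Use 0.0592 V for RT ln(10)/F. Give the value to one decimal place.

65.2

Cathode: Mn³⁺/Mn²⁺; anode: Fe²⁺/Fe. E°cell = +1.93 V, n = 2.
log K = nE°cell / 0.0592 = (2)(+1.93) / 0.0592 = 65.2.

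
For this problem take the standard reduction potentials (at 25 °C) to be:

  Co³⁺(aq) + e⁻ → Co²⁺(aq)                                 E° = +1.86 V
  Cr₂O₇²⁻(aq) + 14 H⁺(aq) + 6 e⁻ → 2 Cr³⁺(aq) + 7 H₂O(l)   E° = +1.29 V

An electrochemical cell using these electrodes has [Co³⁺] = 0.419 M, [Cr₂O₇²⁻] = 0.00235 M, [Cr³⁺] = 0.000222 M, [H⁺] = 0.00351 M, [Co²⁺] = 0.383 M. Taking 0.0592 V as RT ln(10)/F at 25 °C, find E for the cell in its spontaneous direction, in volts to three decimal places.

Co³⁺/Co²⁺ is the cathode (higher E°), Cr₂O₇²⁻/Cr³⁺ the anode: E°cell = +1.86 − (+1.29) = +0.57 V, n = 6.
Overall: 6 Co³⁺(aq) + 2 Cr³⁺(aq) + 7 H₂O(l) → 6 Co²⁺(aq) + Cr₂O₇²⁻(aq) + 14 H⁺(aq)
Q = [Co²⁺]^6·[Cr₂O₇²⁻]·[H⁺]^14 / ([Co³⁺]^6·[Cr³⁺]^2); log Q = -29.921.
E = E° − (0.0592/n) log Q = +0.57 − (0.0592/6)(-29.921) = +0.865 V.

+0.865 V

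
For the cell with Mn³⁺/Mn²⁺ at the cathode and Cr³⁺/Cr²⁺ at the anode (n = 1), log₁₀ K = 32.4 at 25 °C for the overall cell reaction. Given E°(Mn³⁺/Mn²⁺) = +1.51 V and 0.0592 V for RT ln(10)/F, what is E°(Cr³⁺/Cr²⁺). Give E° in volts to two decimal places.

-0.41 V

E°cell = (0.0592/n)·log K = (0.0592/1)(32.4) = +1.918 V.
Since Mn³⁺/Mn²⁺ is the cathode and Cr³⁺/Cr²⁺ the anode, E°cell = E°(Mn³⁺/Mn²⁺) − E°(Cr³⁺/Cr²⁺).
So E°(Cr³⁺/Cr²⁺) = E°(Mn³⁺/Mn²⁺) − E°cell = (+1.51) − (+1.918) = -0.41 V.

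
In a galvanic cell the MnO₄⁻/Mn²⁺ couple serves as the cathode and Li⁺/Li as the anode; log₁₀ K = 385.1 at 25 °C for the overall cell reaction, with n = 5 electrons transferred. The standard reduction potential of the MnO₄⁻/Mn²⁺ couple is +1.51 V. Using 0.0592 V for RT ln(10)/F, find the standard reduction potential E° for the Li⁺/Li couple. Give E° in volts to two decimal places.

-3.05 V

E°cell = (0.0592/n)·log K = (0.0592/5)(385.1) = +4.560 V.
Since MnO₄⁻/Mn²⁺ is the cathode and Li⁺/Li the anode, E°cell = E°(MnO₄⁻/Mn²⁺) − E°(Li⁺/Li).
So E°(Li⁺/Li) = E°(MnO₄⁻/Mn²⁺) − E°cell = (+1.51) − (+4.560) = -3.05 V.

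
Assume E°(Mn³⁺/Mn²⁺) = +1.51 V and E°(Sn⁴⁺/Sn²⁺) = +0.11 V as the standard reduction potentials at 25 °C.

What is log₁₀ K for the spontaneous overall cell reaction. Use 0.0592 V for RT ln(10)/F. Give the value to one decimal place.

47.3

Cathode: Mn³⁺/Mn²⁺; anode: Sn⁴⁺/Sn²⁺. E°cell = +1.40 V, n = 2.
log K = nE°cell / 0.0592 = (2)(+1.40) / 0.0592 = 47.3.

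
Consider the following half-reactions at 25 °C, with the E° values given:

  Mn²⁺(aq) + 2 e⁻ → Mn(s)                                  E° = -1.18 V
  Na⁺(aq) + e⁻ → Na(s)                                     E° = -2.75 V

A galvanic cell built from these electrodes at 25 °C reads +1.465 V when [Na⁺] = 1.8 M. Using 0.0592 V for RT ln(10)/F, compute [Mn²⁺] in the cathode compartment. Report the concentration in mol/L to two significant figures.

0.00092 M

Mn²⁺/Mn is the cathode, Na⁺/Na the anode: E°cell = +1.57 V, n = 2.
Overall reaction: Mn²⁺(aq) + 2 Na(s) → Mn(s) + 2 Na⁺(aq); Q = [Na⁺]^2/[Mn²⁺]^1.
From E = E° − (0.0592/n) log Q: log Q = (E° − E)·n/0.0592 = (+1.57 − (+1.465))·2/0.0592 = 3.5473.
So 1·log[Mn²⁺] = 2·log(1.8) − log Q = 0.5105 − (3.5473) = -3.0368; [Mn²⁺] = 10^(-3.0368) ≈ 0.00092 M.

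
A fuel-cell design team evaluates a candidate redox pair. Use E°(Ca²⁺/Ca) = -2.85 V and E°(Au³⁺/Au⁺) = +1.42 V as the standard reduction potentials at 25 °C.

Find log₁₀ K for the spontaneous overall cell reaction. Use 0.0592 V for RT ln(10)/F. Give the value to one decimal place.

Cathode: Au³⁺/Au⁺; anode: Ca²⁺/Ca. E°cell = +4.27 V, n = 2.
log K = nE°cell / 0.0592 = (2)(+4.27) / 0.0592 = 144.3.

144.3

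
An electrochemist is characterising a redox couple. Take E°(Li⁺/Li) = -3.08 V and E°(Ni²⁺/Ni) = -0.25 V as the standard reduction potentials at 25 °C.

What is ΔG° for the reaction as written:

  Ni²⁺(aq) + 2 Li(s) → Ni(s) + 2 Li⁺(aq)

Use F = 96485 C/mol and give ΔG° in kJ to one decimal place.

As written, Ni²⁺/Ni is reduced (cathode) and Li⁺/Li is oxidised (anode), so E°cell = (-0.25) − (-3.08) = +2.83 V.
Balancing electrons gives n = 2.
ΔG° = −nFE° = −(2)(96485)(+2.83) = -546,105 J = -546.1 kJ.

-546.1 kJ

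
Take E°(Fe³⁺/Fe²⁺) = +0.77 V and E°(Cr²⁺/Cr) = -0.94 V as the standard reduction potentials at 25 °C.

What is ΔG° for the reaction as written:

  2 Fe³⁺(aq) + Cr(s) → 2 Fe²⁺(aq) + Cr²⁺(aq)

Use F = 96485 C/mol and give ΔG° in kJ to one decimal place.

-330.0 kJ

As written, Fe³⁺/Fe²⁺ is reduced (cathode) and Cr²⁺/Cr is oxidised (anode), so E°cell = (+0.77) − (-0.94) = +1.71 V.
Balancing electrons gives n = 2.
ΔG° = −nFE° = −(2)(96485)(+1.71) = -329,979 J = -330.0 kJ.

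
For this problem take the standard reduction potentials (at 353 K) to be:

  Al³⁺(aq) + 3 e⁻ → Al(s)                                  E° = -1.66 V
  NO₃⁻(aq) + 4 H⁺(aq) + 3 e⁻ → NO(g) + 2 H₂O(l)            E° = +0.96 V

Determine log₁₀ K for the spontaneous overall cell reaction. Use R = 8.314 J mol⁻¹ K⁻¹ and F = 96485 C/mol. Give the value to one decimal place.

Cathode: NO₃⁻/NO; anode: Al³⁺/Al. E°cell = (+0.96) − (-1.66) = +2.62 V, with n = 3.
ΔG° = −nFE° = −RT ln K, so ln K = nFE°/(RT) = (3)(96485)(+2.62) / ((8.314)(353)) = 258.403.
log₁₀ K = 258.403 / ln 10 = 112.2.

112.2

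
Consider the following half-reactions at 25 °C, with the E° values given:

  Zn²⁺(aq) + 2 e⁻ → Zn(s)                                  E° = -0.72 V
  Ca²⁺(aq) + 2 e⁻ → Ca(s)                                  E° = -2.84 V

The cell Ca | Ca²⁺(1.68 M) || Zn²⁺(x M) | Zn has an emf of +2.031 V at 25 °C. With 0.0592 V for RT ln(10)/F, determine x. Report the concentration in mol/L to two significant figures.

0.0017 M

Zn²⁺/Zn is the cathode, Ca²⁺/Ca the anode: E°cell = +2.12 V, n = 2.
Overall reaction: Zn²⁺(aq) + Ca(s) → Zn(s) + Ca²⁺(aq); Q = [Ca²⁺]^1/[Zn²⁺]^1.
From E = E° − (0.0592/n) log Q: log Q = (E° − E)·n/0.0592 = (+2.12 − (+2.031))·2/0.0592 = 3.0068.
So 1·log[Zn²⁺] = 1·log(1.68) − log Q = 0.2253 − (3.0068) = -2.7815; [Zn²⁺] = 10^(-2.7815) ≈ 0.0017 M.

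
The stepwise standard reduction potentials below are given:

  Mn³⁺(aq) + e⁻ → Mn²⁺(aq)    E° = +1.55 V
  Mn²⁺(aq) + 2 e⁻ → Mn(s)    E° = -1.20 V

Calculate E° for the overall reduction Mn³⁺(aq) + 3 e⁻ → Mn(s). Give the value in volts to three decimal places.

Standard free energies of sequential steps add: ΔG°₃ = ΔG°₁ + ΔG°₂, so n₃E°₃ = n₁E°₁ + n₂E°₂.
E°₃ = (1×+1.55 + 2×-1.20) / 3 = (-0.850) / 3 = -0.283 V.
E° values themselves are not directly additive — weighting by electron count is essential.

-0.283 V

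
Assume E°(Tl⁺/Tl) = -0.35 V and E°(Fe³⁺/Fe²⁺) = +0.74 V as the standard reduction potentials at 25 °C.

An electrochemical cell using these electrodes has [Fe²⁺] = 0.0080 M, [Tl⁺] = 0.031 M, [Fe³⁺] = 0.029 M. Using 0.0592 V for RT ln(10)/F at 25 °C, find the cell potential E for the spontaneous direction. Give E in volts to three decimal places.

+1.212 V

Fe³⁺/Fe²⁺ is the cathode (higher E°), Tl⁺/Tl the anode: E°cell = +0.74 − (-0.35) = +1.09 V, n = 1.
Overall: Fe³⁺(aq) + Tl(s) → Fe²⁺(aq) + Tl⁺(aq)
Q = [Fe²⁺]·[Tl⁺] / ([Fe³⁺]); log Q = -2.068.
E = E° − (0.0592/n) log Q = +1.09 − (0.0592/1)(-2.068) = +1.212 V.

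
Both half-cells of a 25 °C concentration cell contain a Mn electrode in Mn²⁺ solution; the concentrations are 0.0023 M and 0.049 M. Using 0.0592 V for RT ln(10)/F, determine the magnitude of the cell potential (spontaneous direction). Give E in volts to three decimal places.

+0.039 V

For a concentration cell E°cell = 0. The 0.049 M side is the cathode (reduction is favoured where [Mn²⁺] is higher).
With n = 2, E = −(0.0592/2) log([Mn²⁺]ₐₙ/[Mn²⁺]꜀ₐₜ) = −(0.0592/2) log(0.0023/0.049) = −(0.0592/2)(-1.328) = +0.039 V.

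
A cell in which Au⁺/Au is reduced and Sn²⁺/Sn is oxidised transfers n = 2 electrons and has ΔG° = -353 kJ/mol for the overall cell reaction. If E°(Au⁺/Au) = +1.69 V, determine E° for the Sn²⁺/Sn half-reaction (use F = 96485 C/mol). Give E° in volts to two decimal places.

-0.14 V

E°cell = −ΔG°/(nF) = −(-353×10³)/((2)(96485)) = +1.829 V.
Since Au⁺/Au is the cathode and Sn²⁺/Sn the anode, E°cell = E°(Au⁺/Au) − E°(Sn²⁺/Sn).
So E°(Sn²⁺/Sn) = E°(Au⁺/Au) − E°cell = (+1.69) − (+1.829) = -0.14 V.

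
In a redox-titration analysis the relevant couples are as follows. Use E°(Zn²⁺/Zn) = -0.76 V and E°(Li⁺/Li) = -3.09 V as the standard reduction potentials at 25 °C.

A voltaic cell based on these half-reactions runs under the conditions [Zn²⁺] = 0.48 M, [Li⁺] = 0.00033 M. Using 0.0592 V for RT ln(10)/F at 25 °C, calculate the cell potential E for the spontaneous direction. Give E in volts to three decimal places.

Zn²⁺/Zn is the cathode (higher E°), Li⁺/Li the anode: E°cell = -0.76 − (-3.09) = +2.33 V, n = 2.
Overall: Zn²⁺(aq) + 2 Li(s) → Zn(s) + 2 Li⁺(aq)
Q = [Li⁺]^2 / ([Zn²⁺]); log Q = -6.644.
E = E° − (0.0592/n) log Q = +2.33 − (0.0592/2)(-6.644) = +2.527 V.

+2.527 V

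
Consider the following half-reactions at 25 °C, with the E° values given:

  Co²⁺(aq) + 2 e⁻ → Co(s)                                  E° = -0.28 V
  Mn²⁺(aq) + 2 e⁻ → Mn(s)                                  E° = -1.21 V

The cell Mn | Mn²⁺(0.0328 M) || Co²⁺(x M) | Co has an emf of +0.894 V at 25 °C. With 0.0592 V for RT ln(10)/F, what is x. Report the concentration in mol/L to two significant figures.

Co²⁺/Co is the cathode, Mn²⁺/Mn the anode: E°cell = +0.93 V, n = 2.
Overall reaction: Co²⁺(aq) + Mn(s) → Co(s) + Mn²⁺(aq); Q = [Mn²⁺]^1/[Co²⁺]^1.
From E = E° − (0.0592/n) log Q: log Q = (E° − E)·n/0.0592 = (+0.93 − (+0.894))·2/0.0592 = 1.2162.
So 1·log[Co²⁺] = 1·log(0.0328) − log Q = -1.4841 − (1.2162) = -2.7003; [Co²⁺] = 10^(-2.7003) ≈ 0.0020 M.

0.0020 M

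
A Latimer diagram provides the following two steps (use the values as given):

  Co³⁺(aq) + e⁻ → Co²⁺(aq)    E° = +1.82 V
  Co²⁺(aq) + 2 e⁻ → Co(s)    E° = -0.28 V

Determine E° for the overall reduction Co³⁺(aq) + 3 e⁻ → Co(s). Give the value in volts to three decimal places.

Adding the free-energy changes (−nFE°) of the two steps gives −n₃FE°₃ = −n₁FE°₁ − n₂FE°₂.
E°₃ = (1×+1.82 + 2×-0.28) / 3 = (+1.260) / 3 = +0.420 V.
Simply averaging or adding the two E° values would be wrong; the electron-weighted sum is required.

+0.420 V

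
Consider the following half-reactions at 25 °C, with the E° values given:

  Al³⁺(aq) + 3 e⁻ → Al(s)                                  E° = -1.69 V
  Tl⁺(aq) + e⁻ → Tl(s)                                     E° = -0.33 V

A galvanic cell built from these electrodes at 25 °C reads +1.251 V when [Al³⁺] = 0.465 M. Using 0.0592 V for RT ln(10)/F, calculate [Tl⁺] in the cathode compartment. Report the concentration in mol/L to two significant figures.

0.011 M

Tl⁺/Tl is the cathode, Al³⁺/Al the anode: E°cell = +1.36 V, n = 3.
Overall reaction: 3 Tl⁺(aq) + Al(s) → 3 Tl(s) + Al³⁺(aq); Q = [Al³⁺]^1/[Tl⁺]^3.
From E = E° − (0.0592/n) log Q: log Q = (E° − E)·n/0.0592 = (+1.36 − (+1.251))·3/0.0592 = 5.5236.
So 3·log[Tl⁺] = 1·log(0.465) − log Q = -0.3325 − (5.5236) = -5.8561; log[Tl⁺] = -5.8561 / 3 = -1.9520; [Tl⁺] = 10^(-1.9520) ≈ 0.011 M.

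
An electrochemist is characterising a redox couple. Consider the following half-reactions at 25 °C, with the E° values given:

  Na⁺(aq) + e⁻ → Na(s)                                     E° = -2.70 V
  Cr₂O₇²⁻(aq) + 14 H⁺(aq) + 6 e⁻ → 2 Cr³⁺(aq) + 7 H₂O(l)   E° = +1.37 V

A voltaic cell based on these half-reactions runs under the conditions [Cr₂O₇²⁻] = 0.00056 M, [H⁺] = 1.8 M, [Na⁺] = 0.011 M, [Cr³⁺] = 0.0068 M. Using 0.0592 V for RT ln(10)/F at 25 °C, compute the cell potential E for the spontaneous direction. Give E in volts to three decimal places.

Cr₂O₇²⁻/Cr³⁺ is the cathode (higher E°), Na⁺/Na the anode: E°cell = +1.37 − (-2.70) = +4.07 V, n = 6.
Overall: Cr₂O₇²⁻(aq) + 14 H⁺(aq) + 6 Na(s) → 2 Cr³⁺(aq) + 7 H₂O(l) + 6 Na⁺(aq)
Q = [Cr³⁺]^2·[Na⁺]^6 / ([Cr₂O₇²⁻]·[H⁺]^14); log Q = -16.409.
E = E° − (0.0592/n) log Q = +4.07 − (0.0592/6)(-16.409) = +4.232 V.

+4.232 V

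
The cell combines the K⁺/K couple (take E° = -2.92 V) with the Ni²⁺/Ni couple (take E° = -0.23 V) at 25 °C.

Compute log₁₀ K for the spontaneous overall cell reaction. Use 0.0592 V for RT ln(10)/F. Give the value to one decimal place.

Cathode: Ni²⁺/Ni; anode: K⁺/K. E°cell = +2.69 V, n = 2.
log K = nE°cell / 0.0592 = (2)(+2.69) / 0.0592 = 90.9.

90.9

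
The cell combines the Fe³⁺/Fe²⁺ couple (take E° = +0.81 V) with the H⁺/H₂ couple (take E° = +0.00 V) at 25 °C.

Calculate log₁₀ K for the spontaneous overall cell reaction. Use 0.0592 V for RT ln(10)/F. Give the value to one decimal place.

27.4

Cathode: Fe³⁺/Fe²⁺; anode: H⁺/H₂. E°cell = +0.81 V, n = 2.
log K = nE°cell / 0.0592 = (2)(+0.81) / 0.0592 = 27.4.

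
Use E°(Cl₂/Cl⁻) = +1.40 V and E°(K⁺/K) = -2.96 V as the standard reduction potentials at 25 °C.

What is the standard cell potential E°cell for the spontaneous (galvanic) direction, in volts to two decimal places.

+4.36 V

The Cl₂/Cl⁻ couple has the higher reduction potential, so it is the cathode; K⁺/K is oxidised at the anode.
E°cell = E°(cathode) − E°(anode) = (+1.40) − (-2.96) = +4.36 V.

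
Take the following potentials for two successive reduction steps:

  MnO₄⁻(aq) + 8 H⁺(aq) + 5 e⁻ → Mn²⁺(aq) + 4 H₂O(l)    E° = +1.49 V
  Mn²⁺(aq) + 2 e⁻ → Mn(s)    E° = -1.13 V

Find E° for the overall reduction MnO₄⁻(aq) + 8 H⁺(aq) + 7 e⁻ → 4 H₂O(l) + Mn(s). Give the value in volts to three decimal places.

Since ΔG° = −nFE° is additive over sequential reductions, n₃E°₃ = n₁E°₁ + n₂E°₂.
E°₃ = (5×+1.49 + 2×-1.13) / 7 = (+5.190) / 7 = +0.741 V.
E° values themselves are not directly additive — weighting by electron count is essential.

+0.741 V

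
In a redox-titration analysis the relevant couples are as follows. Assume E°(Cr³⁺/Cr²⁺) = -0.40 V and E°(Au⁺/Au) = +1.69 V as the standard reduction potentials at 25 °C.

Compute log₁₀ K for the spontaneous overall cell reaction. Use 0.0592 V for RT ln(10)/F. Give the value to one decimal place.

35.3

Cathode: Au⁺/Au; anode: Cr³⁺/Cr²⁺. E°cell = +2.09 V, n = 1.
log K = nE°cell / 0.0592 = (1)(+2.09) / 0.0592 = 35.3.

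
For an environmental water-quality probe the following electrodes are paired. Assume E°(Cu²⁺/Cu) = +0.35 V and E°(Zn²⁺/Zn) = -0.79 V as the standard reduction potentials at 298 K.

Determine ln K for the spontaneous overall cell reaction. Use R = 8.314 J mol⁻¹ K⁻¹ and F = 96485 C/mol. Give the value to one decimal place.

88.8

Cathode: Cu²⁺/Cu; anode: Zn²⁺/Zn. E°cell = (+0.35) − (-0.79) = +1.14 V, with n = 2.
ΔG° = −nFE° = −RT ln K, so ln K = nFE°/(RT) = (2)(96485)(+1.14) / ((8.314)(298)) = 88.791.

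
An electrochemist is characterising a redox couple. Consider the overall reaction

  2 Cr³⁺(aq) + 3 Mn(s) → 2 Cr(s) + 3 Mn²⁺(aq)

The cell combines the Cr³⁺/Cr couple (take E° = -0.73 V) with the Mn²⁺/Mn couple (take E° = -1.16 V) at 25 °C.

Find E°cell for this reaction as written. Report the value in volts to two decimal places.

+0.43 V

The Cr³⁺/Cr couple has the higher reduction potential, so it is the cathode; Mn²⁺/Mn is oxidised at the anode.
E°cell = E°(cathode) − E°(anode) = (-0.73) − (-1.16) = +0.43 V.
Since E°cell > 0, the reaction is spontaneous under standard conditions.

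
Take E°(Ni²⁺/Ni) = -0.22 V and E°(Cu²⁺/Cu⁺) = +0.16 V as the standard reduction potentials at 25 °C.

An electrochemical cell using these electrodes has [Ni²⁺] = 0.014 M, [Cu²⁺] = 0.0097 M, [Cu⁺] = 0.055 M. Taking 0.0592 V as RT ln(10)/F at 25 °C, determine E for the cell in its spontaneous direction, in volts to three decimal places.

Cu²⁺/Cu⁺ is the cathode (higher E°), Ni²⁺/Ni the anode: E°cell = +0.16 − (-0.22) = +0.38 V, n = 2.
Overall: 2 Cu²⁺(aq) + Ni(s) → 2 Cu⁺(aq) + Ni²⁺(aq)
Q = [Cu⁺]^2·[Ni²⁺] / ([Cu²⁺]^2); log Q = -0.347.
E = E° − (0.0592/n) log Q = +0.38 − (0.0592/2)(-0.347) = +0.390 V.

+0.390 V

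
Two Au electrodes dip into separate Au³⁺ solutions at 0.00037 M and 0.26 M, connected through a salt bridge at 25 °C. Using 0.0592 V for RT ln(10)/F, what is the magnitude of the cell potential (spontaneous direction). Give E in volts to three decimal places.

+0.056 V

For a concentration cell E°cell = 0. The 0.26 M side is the cathode (reduction is favoured where [Au³⁺] is higher).
With n = 3, E = −(0.0592/3) log([Au³⁺]ₐₙ/[Au³⁺]꜀ₐₜ) = −(0.0592/3) log(0.00037/0.26) = −(0.0592/3)(-2.847) = +0.056 V.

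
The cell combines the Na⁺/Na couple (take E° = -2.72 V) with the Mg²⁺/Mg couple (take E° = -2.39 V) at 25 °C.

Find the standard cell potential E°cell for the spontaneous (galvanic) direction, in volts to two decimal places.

The Mg²⁺/Mg couple has the higher reduction potential, so it is the cathode; Na⁺/Na is oxidised at the anode.
E°cell = E°(cathode) − E°(anode) = (-2.39) − (-2.72) = +0.33 V.

+0.33 V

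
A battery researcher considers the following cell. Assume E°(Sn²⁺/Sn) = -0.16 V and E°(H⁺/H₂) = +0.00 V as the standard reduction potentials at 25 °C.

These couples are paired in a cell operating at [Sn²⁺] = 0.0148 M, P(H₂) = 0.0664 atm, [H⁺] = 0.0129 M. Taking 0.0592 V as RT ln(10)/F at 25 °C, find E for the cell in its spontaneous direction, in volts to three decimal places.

+0.137 V

H⁺/H₂ is the cathode (higher E°), Sn²⁺/Sn the anode: E°cell = +0.00 − (-0.16) = +0.16 V, n = 2.
Overall: 2 H⁺(aq) + Sn(s) → H₂(g) + Sn²⁺(aq)
Q = P(H₂)·[Sn²⁺] / ([H⁺]^2); log Q = 0.771.
E = E° − (0.0592/n) log Q = +0.16 − (0.0592/2)(0.771) = +0.137 V.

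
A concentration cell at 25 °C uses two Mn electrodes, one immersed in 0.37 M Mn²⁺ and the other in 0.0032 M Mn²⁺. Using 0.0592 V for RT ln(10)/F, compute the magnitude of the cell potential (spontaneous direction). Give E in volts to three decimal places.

For a concentration cell E°cell = 0. The 0.37 M side is the cathode (reduction is favoured where [Mn²⁺] is higher).
With n = 2, E = −(0.0592/2) log([Mn²⁺]ₐₙ/[Mn²⁺]꜀ₐₜ) = −(0.0592/2) log(0.0032/0.37) = −(0.0592/2)(-2.063) = +0.061 V.

+0.061 V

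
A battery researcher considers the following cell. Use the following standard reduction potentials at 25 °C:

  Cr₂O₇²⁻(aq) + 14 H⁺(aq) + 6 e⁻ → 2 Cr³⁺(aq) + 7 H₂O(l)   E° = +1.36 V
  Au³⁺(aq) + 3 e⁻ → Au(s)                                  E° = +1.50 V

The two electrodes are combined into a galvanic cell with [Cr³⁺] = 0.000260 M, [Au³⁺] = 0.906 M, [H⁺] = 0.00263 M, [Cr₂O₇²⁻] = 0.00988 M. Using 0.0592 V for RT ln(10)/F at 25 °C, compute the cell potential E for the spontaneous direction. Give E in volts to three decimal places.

+0.445 V

Au³⁺/Au is the cathode (higher E°), Cr₂O₇²⁻/Cr³⁺ the anode: E°cell = +1.50 − (+1.36) = +0.14 V, n = 6.
Overall: 2 Au³⁺(aq) + 2 Cr³⁺(aq) + 7 H₂O(l) → 2 Au(s) + Cr₂O₇²⁻(aq) + 14 H⁺(aq)
Q = [Cr₂O₇²⁻]·[H⁺]^14 / ([Au³⁺]^2·[Cr³⁺]^2); log Q = -30.870.
E = E° − (0.0592/n) log Q = +0.14 − (0.0592/6)(-30.870) = +0.445 V.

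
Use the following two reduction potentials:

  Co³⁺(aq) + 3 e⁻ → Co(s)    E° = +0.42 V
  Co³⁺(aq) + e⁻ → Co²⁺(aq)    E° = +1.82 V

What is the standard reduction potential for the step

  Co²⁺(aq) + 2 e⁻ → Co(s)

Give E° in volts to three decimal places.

Sequential free energies add, so n₃E°₃ = n₁E°₁ + n₂E°₂.
With n₃ = 3, and the known step contributing 1×(+1.82) V, the unknown satisfies 2·E° = 3×(+0.42) − 1×(+1.82) = -0.560.
E° = -0.560 / 2 = -0.280 V.

-0.280 V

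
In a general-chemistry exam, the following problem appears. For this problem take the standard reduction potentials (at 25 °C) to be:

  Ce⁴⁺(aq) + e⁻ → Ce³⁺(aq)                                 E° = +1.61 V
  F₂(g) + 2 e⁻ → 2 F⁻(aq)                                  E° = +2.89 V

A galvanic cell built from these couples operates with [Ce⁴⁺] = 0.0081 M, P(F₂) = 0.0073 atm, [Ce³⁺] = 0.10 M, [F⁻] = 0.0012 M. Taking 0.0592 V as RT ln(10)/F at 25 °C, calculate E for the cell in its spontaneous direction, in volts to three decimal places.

F₂/F⁻ is the cathode (higher E°), Ce⁴⁺/Ce³⁺ the anode: E°cell = +2.89 − (+1.61) = +1.28 V, n = 2.
Overall: F₂(g) + 2 Ce³⁺(aq) → 2 F⁻(aq) + 2 Ce⁴⁺(aq)
Q = [F⁻]^2·[Ce⁴⁺]^2 / (P(F₂)·[Ce³⁺]^2); log Q = -5.888.
E = E° − (0.0592/n) log Q = +1.28 − (0.0592/2)(-5.888) = +1.454 V.

+1.454 V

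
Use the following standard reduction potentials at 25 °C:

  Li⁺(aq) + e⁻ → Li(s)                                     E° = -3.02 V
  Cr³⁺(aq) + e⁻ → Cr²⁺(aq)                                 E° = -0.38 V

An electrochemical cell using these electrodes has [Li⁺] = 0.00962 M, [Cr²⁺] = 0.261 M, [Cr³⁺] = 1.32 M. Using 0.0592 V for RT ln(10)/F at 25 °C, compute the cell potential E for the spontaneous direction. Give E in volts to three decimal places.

+2.801 V

Cr³⁺/Cr²⁺ is the cathode (higher E°), Li⁺/Li the anode: E°cell = -0.38 − (-3.02) = +2.64 V, n = 1.
Overall: Cr³⁺(aq) + Li(s) → Cr²⁺(aq) + Li⁺(aq)
Q = [Cr²⁺]·[Li⁺] / ([Cr³⁺]); log Q = -2.721.
E = E° − (0.0592/n) log Q = +2.64 − (0.0592/1)(-2.721) = +2.801 V.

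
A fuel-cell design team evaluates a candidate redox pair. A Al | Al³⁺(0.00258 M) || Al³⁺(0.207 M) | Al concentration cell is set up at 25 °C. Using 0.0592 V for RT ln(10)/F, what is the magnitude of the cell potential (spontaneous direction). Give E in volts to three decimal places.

For a concentration cell E°cell = 0. The 0.207 M side is the cathode (reduction is favoured where [Al³⁺] is higher).
With n = 3, E = −(0.0592/3) log([Al³⁺]ₐₙ/[Al³⁺]꜀ₐₜ) = −(0.0592/3) log(0.00258/0.207) = −(0.0592/3)(-1.904) = +0.038 V.

+0.038 V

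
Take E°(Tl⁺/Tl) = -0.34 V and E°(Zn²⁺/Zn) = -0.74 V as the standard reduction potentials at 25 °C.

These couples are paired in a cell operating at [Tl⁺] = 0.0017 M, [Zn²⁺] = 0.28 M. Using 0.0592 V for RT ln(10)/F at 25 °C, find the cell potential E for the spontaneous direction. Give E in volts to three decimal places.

Tl⁺/Tl is the cathode (higher E°), Zn²⁺/Zn the anode: E°cell = -0.34 − (-0.74) = +0.40 V, n = 2.
Overall: 2 Tl⁺(aq) + Zn(s) → 2 Tl(s) + Zn²⁺(aq)
Q = [Zn²⁺] / ([Tl⁺]^2); log Q = 4.986.
E = E° − (0.0592/n) log Q = +0.40 − (0.0592/2)(4.986) = +0.252 V.

+0.252 V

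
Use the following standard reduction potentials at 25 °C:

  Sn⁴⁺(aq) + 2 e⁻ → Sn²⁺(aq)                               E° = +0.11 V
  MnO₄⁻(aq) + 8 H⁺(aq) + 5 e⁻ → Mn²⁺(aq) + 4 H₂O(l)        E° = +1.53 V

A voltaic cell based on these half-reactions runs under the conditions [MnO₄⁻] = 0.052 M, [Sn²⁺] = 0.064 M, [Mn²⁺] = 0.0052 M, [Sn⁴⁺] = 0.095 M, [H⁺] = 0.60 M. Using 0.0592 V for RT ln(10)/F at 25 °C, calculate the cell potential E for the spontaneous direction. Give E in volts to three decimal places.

+1.406 V

MnO₄⁻/Mn²⁺ is the cathode (higher E°), Sn⁴⁺/Sn²⁺ the anode: E°cell = +1.53 − (+0.11) = +1.42 V, n = 10.
Overall: 2 MnO₄⁻(aq) + 16 H⁺(aq) + 5 Sn²⁺(aq) → 2 Mn²⁺(aq) + 8 H₂O(l) + 5 Sn⁴⁺(aq)
Q = [Mn²⁺]^2·[Sn⁴⁺]^5 / ([MnO₄⁻]^2·[H⁺]^16·[Sn²⁺]^5); log Q = 2.407.
E = E° − (0.0592/n) log Q = +1.42 − (0.0592/10)(2.407) = +1.406 V.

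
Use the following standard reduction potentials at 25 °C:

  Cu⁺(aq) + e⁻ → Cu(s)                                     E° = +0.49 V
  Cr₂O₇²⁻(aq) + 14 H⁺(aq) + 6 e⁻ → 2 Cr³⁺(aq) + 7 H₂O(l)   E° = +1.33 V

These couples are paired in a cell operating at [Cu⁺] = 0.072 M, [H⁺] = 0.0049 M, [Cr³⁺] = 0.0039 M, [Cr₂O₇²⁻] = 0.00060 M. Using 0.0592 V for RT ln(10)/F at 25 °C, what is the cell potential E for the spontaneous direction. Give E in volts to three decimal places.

Cr₂O₇²⁻/Cr³⁺ is the cathode (higher E°), Cu⁺/Cu the anode: E°cell = +1.33 − (+0.49) = +0.84 V, n = 6.
Overall: Cr₂O₇²⁻(aq) + 14 H⁺(aq) + 6 Cu(s) → 2 Cr³⁺(aq) + 7 H₂O(l) + 6 Cu⁺(aq)
Q = [Cr³⁺]^2·[Cu⁺]^6 / ([Cr₂O₇²⁻]·[H⁺]^14); log Q = 23.885.
E = E° − (0.0592/n) log Q = +0.84 − (0.0592/6)(23.885) = +0.604 V.

+0.604 V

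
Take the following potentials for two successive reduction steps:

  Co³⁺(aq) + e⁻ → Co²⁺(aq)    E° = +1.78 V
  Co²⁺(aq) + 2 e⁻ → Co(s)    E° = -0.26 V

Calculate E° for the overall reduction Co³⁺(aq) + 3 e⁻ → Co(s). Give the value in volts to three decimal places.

+0.420 V

Adding the free-energy changes (−nFE°) of the two steps gives −n₃FE°₃ = −n₁FE°₁ − n₂FE°₂.
E°₃ = (1×+1.78 + 2×-0.26) / 3 = (+1.260) / 3 = +0.420 V.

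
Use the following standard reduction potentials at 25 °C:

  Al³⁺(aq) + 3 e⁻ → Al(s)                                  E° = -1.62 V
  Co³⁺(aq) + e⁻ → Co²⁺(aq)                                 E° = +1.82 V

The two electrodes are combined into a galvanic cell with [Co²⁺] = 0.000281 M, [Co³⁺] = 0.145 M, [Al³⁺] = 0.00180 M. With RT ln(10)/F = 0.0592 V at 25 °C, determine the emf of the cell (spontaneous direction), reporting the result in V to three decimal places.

Co³⁺/Co²⁺ is the cathode (higher E°), Al³⁺/Al the anode: E°cell = +1.82 − (-1.62) = +3.44 V, n = 3.
Overall: 3 Co³⁺(aq) + Al(s) → 3 Co²⁺(aq) + Al³⁺(aq)
Q = [Co²⁺]^3·[Al³⁺] / ([Co³⁺]^3); log Q = -10.883.
E = E° − (0.0592/n) log Q = +3.44 − (0.0592/3)(-10.883) = +3.655 V.

+3.655 V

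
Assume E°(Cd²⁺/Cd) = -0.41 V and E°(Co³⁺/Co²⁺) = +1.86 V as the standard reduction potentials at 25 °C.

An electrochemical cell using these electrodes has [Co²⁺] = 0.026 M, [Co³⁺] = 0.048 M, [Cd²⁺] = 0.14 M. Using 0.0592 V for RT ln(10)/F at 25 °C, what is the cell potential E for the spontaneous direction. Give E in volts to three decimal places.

+2.311 V

Co³⁺/Co²⁺ is the cathode (higher E°), Cd²⁺/Cd the anode: E°cell = +1.86 − (-0.41) = +2.27 V, n = 2.
Overall: 2 Co³⁺(aq) + Cd(s) → 2 Co²⁺(aq) + Cd²⁺(aq)
Q = [Co²⁺]^2·[Cd²⁺] / ([Co³⁺]^2); log Q = -1.386.
E = E° − (0.0592/n) log Q = +2.27 − (0.0592/2)(-1.386) = +2.311 V.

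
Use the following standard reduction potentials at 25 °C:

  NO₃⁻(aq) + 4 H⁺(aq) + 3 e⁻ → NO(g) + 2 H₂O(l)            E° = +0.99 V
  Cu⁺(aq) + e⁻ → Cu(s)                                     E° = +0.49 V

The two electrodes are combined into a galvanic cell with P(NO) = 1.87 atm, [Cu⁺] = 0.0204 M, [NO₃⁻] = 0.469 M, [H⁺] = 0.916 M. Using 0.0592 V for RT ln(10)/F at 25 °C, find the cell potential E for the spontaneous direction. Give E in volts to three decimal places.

NO₃⁻/NO is the cathode (higher E°), Cu⁺/Cu the anode: E°cell = +0.99 − (+0.49) = +0.50 V, n = 3.
Overall: NO₃⁻(aq) + 4 H⁺(aq) + 3 Cu(s) → NO(g) + 2 H₂O(l) + 3 Cu⁺(aq)
Q = P(NO)·[Cu⁺]^3 / ([NO₃⁻]·[H⁺]^4); log Q = -4.318.
E = E° − (0.0592/n) log Q = +0.50 − (0.0592/3)(-4.318) = +0.585 V.

+0.585 V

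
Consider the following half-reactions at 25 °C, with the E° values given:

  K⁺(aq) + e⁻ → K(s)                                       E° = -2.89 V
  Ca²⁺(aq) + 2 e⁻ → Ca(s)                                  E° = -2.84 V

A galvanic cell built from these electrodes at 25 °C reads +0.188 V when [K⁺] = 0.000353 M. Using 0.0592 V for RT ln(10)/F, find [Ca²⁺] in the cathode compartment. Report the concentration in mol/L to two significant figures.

0.0057 M

Ca²⁺/Ca is the cathode, K⁺/K the anode: E°cell = +0.05 V, n = 2.
Overall reaction: Ca²⁺(aq) + 2 K(s) → Ca(s) + 2 K⁺(aq); Q = [K⁺]^2/[Ca²⁺]^1.
From E = E° − (0.0592/n) log Q: log Q = (E° − E)·n/0.0592 = (+0.05 − (+0.188))·2/0.0592 = -4.6622.
So 1·log[Ca²⁺] = 2·log(0.000353) − log Q = -6.9045 − (-4.6622) = -2.2423; [Ca²⁺] = 10^(-2.2423) ≈ 0.0057 M.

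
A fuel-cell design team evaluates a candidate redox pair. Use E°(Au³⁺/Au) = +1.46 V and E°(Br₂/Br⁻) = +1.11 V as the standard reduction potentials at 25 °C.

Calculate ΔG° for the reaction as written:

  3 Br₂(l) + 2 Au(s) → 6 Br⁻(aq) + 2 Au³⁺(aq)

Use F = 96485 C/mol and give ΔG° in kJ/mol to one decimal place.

+202.6 kJ/mol

As written, Br₂/Br⁻ is reduced (cathode) and Au³⁺/Au is oxidised (anode), so E°cell = (+1.11) − (+1.46) = -0.35 V.
Balancing electrons gives n = 6.
ΔG° = −nFE° = −(6)(96485)(-0.35) = 202,618 J = +202.6 kJ/mol.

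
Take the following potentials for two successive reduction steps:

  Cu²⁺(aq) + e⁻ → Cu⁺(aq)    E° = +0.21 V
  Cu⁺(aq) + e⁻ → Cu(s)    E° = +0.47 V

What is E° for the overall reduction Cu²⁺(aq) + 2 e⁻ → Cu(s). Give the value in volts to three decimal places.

Adding the free-energy changes (−nFE°) of the two steps gives −n₃FE°₃ = −n₁FE°₁ − n₂FE°₂.
E°₃ = (1×+0.21 + 1×+0.47) / 2 = (+0.680) / 2 = +0.340 V.

+0.340 V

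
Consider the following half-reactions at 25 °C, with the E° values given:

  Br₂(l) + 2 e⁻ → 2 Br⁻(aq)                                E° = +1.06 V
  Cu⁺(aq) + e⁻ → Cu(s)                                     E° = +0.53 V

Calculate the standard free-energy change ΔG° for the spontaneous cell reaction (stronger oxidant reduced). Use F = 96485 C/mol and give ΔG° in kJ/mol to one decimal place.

Br₂/Br⁻ (E° = +1.06 V) is the cathode; Cu⁺/Cu (E° = +0.53 V) is the anode, so E°cell = +0.53 V.
Balancing electrons gives n = 2 (lcm of 2 and 1).
ΔG° = −nFE° = −(2)(96485)(+0.53) = -102,274 J = -102.3 kJ/mol.

-102.3 kJ/mol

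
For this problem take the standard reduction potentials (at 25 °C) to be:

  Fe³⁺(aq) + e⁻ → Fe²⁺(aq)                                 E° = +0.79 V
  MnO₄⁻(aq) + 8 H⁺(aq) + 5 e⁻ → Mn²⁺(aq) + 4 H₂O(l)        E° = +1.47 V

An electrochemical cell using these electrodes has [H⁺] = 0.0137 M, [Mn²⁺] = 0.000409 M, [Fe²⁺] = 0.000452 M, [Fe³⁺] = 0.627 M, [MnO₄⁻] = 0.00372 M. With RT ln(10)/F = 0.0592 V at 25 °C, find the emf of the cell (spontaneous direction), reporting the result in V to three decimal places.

MnO₄⁻/Mn²⁺ is the cathode (higher E°), Fe³⁺/Fe²⁺ the anode: E°cell = +1.47 − (+0.79) = +0.68 V, n = 5.
Overall: MnO₄⁻(aq) + 8 H⁺(aq) + 5 Fe²⁺(aq) → Mn²⁺(aq) + 4 H₂O(l) + 5 Fe³⁺(aq)
Q = [Mn²⁺]·[Fe³⁺]^5 / ([MnO₄⁻]·[H⁺]^8·[Fe²⁺]^5); log Q = 29.658.
E = E° − (0.0592/n) log Q = +0.68 − (0.0592/5)(29.658) = +0.329 V.

+0.329 V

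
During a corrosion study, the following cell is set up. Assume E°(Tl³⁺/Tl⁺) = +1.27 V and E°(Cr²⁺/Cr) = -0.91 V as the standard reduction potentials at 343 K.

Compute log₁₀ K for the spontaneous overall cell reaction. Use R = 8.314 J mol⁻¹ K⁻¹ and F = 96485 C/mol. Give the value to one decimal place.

Cathode: Tl³⁺/Tl⁺; anode: Cr²⁺/Cr. E°cell = (+1.27) − (-0.91) = +2.18 V, with n = 2.
ΔG° = −nFE° = −RT ln K, so ln K = nFE°/(RT) = (2)(96485)(+2.18) / ((8.314)(343)) = 147.517.
log₁₀ K = 147.517 / ln 10 = 64.1.

64.1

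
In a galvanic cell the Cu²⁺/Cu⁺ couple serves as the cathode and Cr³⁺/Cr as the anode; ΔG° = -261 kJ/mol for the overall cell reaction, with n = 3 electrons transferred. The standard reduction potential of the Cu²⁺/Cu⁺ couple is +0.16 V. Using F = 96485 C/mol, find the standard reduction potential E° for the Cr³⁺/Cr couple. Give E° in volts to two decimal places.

E°cell = −ΔG°/(nF) = −(-261×10³)/((3)(96485)) = +0.902 V.
Since Cu²⁺/Cu⁺ is the cathode and Cr³⁺/Cr the anode, E°cell = E°(Cu²⁺/Cu⁺) − E°(Cr³⁺/Cr).
So E°(Cr³⁺/Cr) = E°(Cu²⁺/Cu⁺) − E°cell = (+0.16) − (+0.902) = -0.74 V.

-0.74 V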